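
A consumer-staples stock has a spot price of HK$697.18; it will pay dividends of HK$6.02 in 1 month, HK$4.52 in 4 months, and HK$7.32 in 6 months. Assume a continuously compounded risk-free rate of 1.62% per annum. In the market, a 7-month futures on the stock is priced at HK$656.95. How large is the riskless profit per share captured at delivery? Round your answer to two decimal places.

PV(dividends) I = 6.02·e^(−0.0162·1/12) + 4.52·e^(−0.0162·4/12) + 7.32·e^(−0.0162·6/12) = 17.7685
Fair futures F* = (S − I)·e^(rT) = (697.18 − 17.7685)·e^0.009450 = 679.4115 × 1.009495 = 685.8625
Market HK$656.95 < fair 685.8625: forward underpriced → reverse cash-and-carry (short the stock, invest proceeds at r, pay the dividends, go long the forward).
Profit at T = |F_mkt − F*| = |656.95 − 685.8625| = HK$28.91 per share

HK$28.91 per share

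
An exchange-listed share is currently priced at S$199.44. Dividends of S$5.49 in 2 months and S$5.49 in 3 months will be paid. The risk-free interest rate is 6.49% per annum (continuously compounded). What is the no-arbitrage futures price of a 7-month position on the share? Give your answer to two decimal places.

S$195.88

PV(dividends) I = 5.49·e^(−0.0649·2/12) + 5.49·e^(−0.0649·3/12)
I = 5.4309 + 5.4016 = 10.8325
F = (S − I)·e^(rT) = (199.44 − 10.8325) · e^(0.0649·7/12)
= 188.6075 · e^0.037858 = 188.6075 × 1.038584 = S$195.88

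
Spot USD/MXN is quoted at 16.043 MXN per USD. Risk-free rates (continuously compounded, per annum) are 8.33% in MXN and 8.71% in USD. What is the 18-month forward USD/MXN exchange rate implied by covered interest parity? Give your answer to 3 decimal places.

F = S·e^((r_MXN − r_USD)T) = 16.043 · e^((0.0833 − 0.0871) × 18/12)
= 16.043 · e^-0.005700 = 16.043 × 0.994316
F = 15.952 MXN per USD

15.952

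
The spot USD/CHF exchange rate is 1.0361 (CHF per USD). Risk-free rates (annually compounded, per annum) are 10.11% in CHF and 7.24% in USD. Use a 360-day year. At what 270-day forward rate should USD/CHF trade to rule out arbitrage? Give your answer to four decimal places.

1.0568

By covered interest parity, F = S · (1+r_CHF)^T / (1+r_USD)^T
= 1.0361 × 1.074905 / 1.053823 = 1.0361 × 1.020005
F = 1.0568 CHF per USD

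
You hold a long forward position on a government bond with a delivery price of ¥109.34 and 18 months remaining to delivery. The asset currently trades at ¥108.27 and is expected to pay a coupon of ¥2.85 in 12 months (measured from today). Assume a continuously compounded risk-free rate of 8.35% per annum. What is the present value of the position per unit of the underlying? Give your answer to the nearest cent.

PV(remaining coupons) I = 2.85·e^(−0.0835·12/12) = 2.6217
Current forward F = (S − I)·e^(rT) = (108.27 − 2.6217)·e^(0.0835·18/12) = 105.6483 × 1.133432 = 119.7452
Value (long) = (F − K)·e^(−rT) = (119.7452 − 109.34) × 0.882276 = 9.1803
Value = ¥9.18

¥9.18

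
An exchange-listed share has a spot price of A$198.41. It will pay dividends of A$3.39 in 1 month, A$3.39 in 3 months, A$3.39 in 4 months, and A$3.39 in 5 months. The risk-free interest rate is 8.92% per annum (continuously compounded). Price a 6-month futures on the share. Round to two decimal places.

A$193.62

PV(dividends) I = 3.39·e^(−0.0892·1/12) + 3.39·e^(−0.0892·3/12) + 3.39·e^(−0.0892·4/12) + 3.39·e^(−0.0892·5/12)
I = 3.3649 + 3.3152 + 3.2907 + 3.2663 = 13.2371
F = (S − I)·e^(rT) = (198.41 − 13.2371) · e^(0.0892·6/12)
= 185.1729 · e^0.044600 = 185.1729 × 1.045610 = A$193.62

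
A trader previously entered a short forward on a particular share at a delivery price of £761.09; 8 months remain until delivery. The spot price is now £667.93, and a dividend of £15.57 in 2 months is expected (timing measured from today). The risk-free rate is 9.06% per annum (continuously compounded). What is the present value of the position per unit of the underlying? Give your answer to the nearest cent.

PV(remaining dividends) I = 15.57·e^(−0.0906·2/12) = 15.3367
Current forward F = (S − I)·e^(rT) = (667.93 − 15.3367)·e^(0.0906·8/12) = 652.5933 × 1.062261 = 693.2244
Value (long) = (F − K)·e^(−rT) = (693.2244 − 761.09) × 0.941388 = -63.8879
Short position value = −(long value) = £63.89

£63.89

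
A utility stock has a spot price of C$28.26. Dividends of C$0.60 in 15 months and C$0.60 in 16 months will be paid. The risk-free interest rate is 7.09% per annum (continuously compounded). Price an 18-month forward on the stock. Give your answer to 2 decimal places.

C$30.21

PV(dividends) I = 0.60·e^(−0.0709·15/12) + 0.60·e^(−0.0709·16/12)
I = 0.5491 + 0.5459 = 1.0950
F = (S − I)·e^(rT) = (28.26 − 1.0950) · e^(0.0709·18/12)
= 27.1650 · e^0.106350 = 27.1650 × 1.112211 = C$30.21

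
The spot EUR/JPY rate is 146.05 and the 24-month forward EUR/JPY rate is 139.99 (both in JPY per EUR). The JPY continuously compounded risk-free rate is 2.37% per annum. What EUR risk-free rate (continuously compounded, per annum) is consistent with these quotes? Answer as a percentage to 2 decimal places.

4.49%

F = S·e^((r_JPY − r_EUR)T) ⇒ r_EUR = r_JPY − ln(F/S)/T
ln(139.99/146.05) = -0.042378; /(24/12) = -0.021189
r_EUR = 0.0237 + 0.021189 = 0.044889
r_EUR = 4.49%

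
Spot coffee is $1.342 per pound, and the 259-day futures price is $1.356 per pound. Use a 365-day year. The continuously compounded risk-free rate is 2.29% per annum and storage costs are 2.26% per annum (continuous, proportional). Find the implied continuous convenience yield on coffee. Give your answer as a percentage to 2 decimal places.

3.09%

F = S·e^((r+u−y)T) ⇒ (r+u−y) = ln(F/S)/T
ln(1.356/1.342) = 0.010378; /T ⇒ 0.014625
y = r + u − ln(F/S)/T = 0.0229 + 0.0226 − 0.014625 = 0.030875
y = 3.09%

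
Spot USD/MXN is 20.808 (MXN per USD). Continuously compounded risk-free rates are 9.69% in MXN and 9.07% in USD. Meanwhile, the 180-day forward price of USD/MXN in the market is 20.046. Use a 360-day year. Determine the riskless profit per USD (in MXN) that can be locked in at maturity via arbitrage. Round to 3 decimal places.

Fair forward: F* = S·e^(carry·T), with carry = (r_MXN − r_USD) = 0.0969 − 0.0907 = 0.0062
F* = 20.808 · e^(0.0062 × 180/360) = 20.808 · e^0.003100 = 20.808 × 1.003105 = 20.8726
Market 20.046 < fair 20.8726: forward underpriced → reverse cash-and-carry (short spot, go long the forward).
At maturity, profit = |F_mkt − F*| = |20.046 − 20.8726| = 0.827 per USD (in MXN)

0.827 per USD (in MXN)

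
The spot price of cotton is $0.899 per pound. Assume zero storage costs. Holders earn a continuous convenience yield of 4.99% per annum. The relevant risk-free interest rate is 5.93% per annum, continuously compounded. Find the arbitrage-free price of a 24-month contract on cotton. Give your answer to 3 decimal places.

$0.916 per pound

Net carry = r + u − y = 0.0593 + 0.0000 − 0.0499 = 0.0094
F = S·e^((r+u−y)T) = 0.899 · e^(0.0094 × 24/12) = 0.899 · e^0.018800
= 0.899 × 1.018978 = $0.916 per pound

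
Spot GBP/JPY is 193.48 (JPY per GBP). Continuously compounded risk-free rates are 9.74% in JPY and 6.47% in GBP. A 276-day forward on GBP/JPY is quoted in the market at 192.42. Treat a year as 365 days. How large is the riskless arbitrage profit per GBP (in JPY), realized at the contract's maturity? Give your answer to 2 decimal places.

Fair forward: F* = S·e^(carry·T), with carry = (r_JPY − r_GBP) = 0.0974 − 0.0647 = 0.0327
F* = 193.48 · e^(0.0327 × 276/365) = 193.48 · e^0.024727 = 193.48 × 1.025035 = 198.3238
Market 192.42 < fair 198.3238: forward underpriced → reverse cash-and-carry (short spot, go long the forward).
At maturity, profit = |F_mkt − F*| = |192.42 − 198.3238| = 5.90 per GBP (in JPY)

5.90 per GBP (in JPY)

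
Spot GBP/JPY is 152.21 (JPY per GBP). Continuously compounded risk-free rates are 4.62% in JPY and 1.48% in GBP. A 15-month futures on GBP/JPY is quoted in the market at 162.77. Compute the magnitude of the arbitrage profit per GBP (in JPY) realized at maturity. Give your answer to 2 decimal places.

Fair futures: F* = S·e^(carry·T), with carry = (r_JPY − r_GBP) = 0.0462 − 0.0148 = 0.0314
F* = 152.21 · e^(0.0314 × 15/12) = 152.21 · e^0.039250 = 152.21 × 1.040030 = 158.3030
Market 162.77 > fair 158.3030: forward overpriced → cash-and-carry (buy spot, short the forward).
At maturity, profit = |F_mkt − F*| = |162.77 − 158.3030| = 4.47 per GBP (in JPY)

4.47 per GBP (in JPY)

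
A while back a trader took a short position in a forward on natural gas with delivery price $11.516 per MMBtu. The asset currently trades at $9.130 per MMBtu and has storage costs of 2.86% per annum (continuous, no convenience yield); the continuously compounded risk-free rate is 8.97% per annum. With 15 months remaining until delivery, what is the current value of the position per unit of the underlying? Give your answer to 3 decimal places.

Current fair forward for the remaining 15 months: F = S·e^((r + u)·T), (r + u) = 0.0897 + 0.0286 = 0.1183
F = 9.130 · e^(0.1183 × 15/12) = 9.130 × 1.159368 = 10.5850
Value of long forward = (F − K)·e^(−rT) = (10.5850 − 11.516) · e^(−0.0897·15/12)
= -0.9310 × 0.893933 = -0.832
Short position value = −(long value) = $0.832

$0.832 per MMBtu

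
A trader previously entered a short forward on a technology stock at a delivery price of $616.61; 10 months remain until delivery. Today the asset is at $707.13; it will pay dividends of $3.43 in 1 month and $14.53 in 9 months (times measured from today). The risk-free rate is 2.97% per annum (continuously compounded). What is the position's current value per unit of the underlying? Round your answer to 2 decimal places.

-$87.96

PV(remaining dividends) I = 3.43·e^(−0.0297·1/12) + 14.53·e^(−0.0297·9/12) = 17.6314
Current forward F = (S − I)·e^(rT) = (707.13 − 17.6314)·e^(0.0297·10/12) = 689.4986 × 1.025059 = 706.7767
Value (long) = (F − K)·e^(−rT) = (706.7767 − 616.61) × 0.975554 = 87.9625
Short position value = −(long value) = -$87.96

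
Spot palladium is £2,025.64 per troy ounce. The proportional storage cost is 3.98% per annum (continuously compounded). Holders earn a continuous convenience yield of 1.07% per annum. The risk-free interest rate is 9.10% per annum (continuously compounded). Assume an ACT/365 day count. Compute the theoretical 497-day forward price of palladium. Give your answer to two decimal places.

Net carry = r + u − y = 0.0910 + 0.0398 − 0.0107 = 0.1201
F = S·e^((r+u−y)T) = 2025.64 · e^(0.1201 × 497/365) = 2025.64 · e^0.16353342
= 2025.64 × 1.17766471 = £2,385.52 per troy ounce

£2,385.52 per troy ounce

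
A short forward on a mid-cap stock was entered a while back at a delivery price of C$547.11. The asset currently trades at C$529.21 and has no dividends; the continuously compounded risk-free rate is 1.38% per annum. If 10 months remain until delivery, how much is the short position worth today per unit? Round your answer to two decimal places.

C$11.64

Current fair forward for the remaining 10 months: F = S·e^(r·T), r = 0.0138
F = 529.21 · e^(0.0138 × 10/12) = 529.21 × 1.011566 = 535.3308
Value of long forward = (F − K)·e^(−rT) = (535.3308 − 547.11) · e^(−0.0138·10/12)
= -11.7792 × 0.988566 = -11.64
Short position value = −(long value) = C$11.64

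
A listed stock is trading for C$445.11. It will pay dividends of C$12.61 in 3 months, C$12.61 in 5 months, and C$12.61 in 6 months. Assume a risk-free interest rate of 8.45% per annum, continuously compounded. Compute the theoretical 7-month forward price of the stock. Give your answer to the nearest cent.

PV(dividends) I = 12.61·e^(−0.0845·3/12) + 12.61·e^(−0.0845·5/12) + 12.61·e^(−0.0845·6/12)
I = 12.3464 + 12.1737 + 12.0883 = 36.6084
F = (S − I)·e^(rT) = (445.11 − 36.6084) · e^(0.0845·7/12)
= 408.5016 · e^0.049292 = 408.5016 × 1.050527 = C$429.14

C$429.14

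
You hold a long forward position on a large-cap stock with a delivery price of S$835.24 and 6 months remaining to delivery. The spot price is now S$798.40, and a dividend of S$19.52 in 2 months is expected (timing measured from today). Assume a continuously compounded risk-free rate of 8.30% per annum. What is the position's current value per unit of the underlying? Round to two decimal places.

-S$22.14

PV(remaining dividends) I = 19.52·e^(−0.0830·2/12) = 19.2518
Current forward F = (S − I)·e^(rT) = (798.40 − 19.2518)·e^(0.0830·6/12) = 779.1482 × 1.042373 = 812.1630
Value (long) = (F − K)·e^(−rT) = (812.1630 − 835.24) × 0.959349 = -22.1389
Value = -S$22.14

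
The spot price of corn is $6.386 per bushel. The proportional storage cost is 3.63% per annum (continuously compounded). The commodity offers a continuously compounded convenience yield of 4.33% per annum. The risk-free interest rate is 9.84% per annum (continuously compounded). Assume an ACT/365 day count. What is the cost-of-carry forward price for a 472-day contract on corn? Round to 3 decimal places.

Net carry = r + u − y = 0.0984 + 0.0363 − 0.0433 = 0.0914
F = S·e^((r+u−y)T) = 6.386 · e^(0.0914 × 472/365) = 6.386 · e^0.118194
= 6.386 × 1.125462 = $7.187 per bushel

$7.187 per bushel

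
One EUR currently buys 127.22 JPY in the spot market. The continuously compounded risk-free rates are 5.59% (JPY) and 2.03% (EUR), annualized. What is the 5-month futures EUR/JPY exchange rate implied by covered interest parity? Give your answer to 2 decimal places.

129.12

F = S·e^((r_JPY − r_EUR)T) = 127.22 · e^((0.0559 − 0.0203) × 5/12)
= 127.22 · e^0.014833 = 127.22 × 1.014944
F = 129.12 JPY per EUR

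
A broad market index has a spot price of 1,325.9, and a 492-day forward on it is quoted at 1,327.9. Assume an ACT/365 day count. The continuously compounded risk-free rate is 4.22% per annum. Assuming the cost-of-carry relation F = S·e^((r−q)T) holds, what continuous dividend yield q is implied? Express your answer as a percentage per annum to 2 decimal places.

4.11%

From F = S·e^((r−q)T): (r − q) = ln(F/S)/T
ln(1327.9/1325.9) = ln(1.001508) = 0.001507
(r − q) = 0.001507 / (492/365) = 0.001118
q = r − ln(F/S)/T = 0.0422 − 0.001118 = 0.041082
q = 4.11%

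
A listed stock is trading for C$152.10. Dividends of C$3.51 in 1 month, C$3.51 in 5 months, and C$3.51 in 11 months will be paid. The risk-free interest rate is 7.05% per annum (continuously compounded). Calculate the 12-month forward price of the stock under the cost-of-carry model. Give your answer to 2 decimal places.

C$152.28

PV(dividends) I = 3.51·e^(−0.0705·1/12) + 3.51·e^(−0.0705·5/12) + 3.51·e^(−0.0705·11/12)
I = 3.4894 + 3.4084 + 3.2903 = 10.1881
F = (S − I)·e^(rT) = (152.10 − 10.1881) · e^(0.0705·12/12)
= 141.9119 · e^0.070500 = 141.9119 × 1.073045 = C$152.28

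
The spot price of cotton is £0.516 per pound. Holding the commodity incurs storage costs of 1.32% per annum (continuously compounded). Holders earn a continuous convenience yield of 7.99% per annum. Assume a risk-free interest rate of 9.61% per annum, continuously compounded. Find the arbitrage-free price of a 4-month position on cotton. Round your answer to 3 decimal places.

Net carry = r + u − y = 0.0961 + 0.0132 − 0.0799 = 0.0294
F = S·e^((r+u−y)T) = 0.516 · e^(0.0294 × 4/12) = 0.516 · e^0.009800
= 0.516 × 1.009848 = £0.521 per pound

£0.521 per pound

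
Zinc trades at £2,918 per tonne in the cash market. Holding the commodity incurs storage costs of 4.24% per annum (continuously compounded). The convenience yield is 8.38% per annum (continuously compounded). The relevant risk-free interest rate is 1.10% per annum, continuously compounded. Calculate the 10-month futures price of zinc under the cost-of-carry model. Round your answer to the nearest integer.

£2,845 per tonne

Net carry = r + u − y = 0.0110 + 0.0424 − 0.0838 = -0.0304
F = S·e^((r+u−y)T) = 2918 · e^(-0.0304 × 10/12) = 2918 · e^-0.025333
= 2918 × 0.974985 = £2,845 per tonne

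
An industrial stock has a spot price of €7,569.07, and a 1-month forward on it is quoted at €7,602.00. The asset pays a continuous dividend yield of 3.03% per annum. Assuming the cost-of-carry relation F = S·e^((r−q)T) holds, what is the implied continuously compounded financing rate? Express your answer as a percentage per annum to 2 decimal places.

From F = S·e^((r−q)T): (r − q) = ln(F/S)/T
ln(7602.00/7569.07) = ln(1.004351) = 0.004342
(r − q) = 0.004342 / (1/12) = 0.052104
r = ln(F/S)/T + q = 0.052104 + 0.0303 = 0.082404
r = 8.24%

8.24%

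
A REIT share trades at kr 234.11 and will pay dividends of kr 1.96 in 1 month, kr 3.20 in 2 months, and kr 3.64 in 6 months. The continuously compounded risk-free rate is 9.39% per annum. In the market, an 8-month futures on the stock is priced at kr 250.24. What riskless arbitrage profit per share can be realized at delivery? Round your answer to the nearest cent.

PV(dividends) I = 1.96·e^(−0.0939·1/12) + 3.20·e^(−0.0939·2/12) + 3.64·e^(−0.0939·6/12) = 8.5681
Fair futures F* = (S − I)·e^(rT) = (234.11 − 8.5681)·e^0.062600 = 225.5419 × 1.064601 = 240.1121
Market kr 250.24 > fair 240.1121: forward overpriced → cash-and-carry (borrow at r, buy the stock and collect the dividends, short the forward).
Profit at T = |F_mkt − F*| = |250.24 − 240.1121| = kr 10.13 per share

kr 10.13 per share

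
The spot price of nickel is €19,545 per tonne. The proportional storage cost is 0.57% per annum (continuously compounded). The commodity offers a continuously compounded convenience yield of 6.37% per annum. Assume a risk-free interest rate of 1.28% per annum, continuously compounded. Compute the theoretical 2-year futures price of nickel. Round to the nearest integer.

€17,856 per tonne

Net carry = r + u − y = 0.0128 + 0.0057 − 0.0637 = -0.0452
F = S·e^((r+u−y)T) = 19545 · e^(-0.0452 × 2) = 19545 · e^-0.090400
= 19545 × 0.913566 = €17,856 per tonne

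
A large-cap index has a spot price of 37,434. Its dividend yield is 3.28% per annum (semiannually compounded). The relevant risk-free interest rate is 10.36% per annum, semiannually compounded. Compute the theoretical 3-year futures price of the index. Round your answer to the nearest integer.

F = S · (1+r/2)^(2T) / (1+q/2)^(2T)
= 37434 × 1.353939 / 1.102524 = 37434 × 1.228036
F = 45,970

45,970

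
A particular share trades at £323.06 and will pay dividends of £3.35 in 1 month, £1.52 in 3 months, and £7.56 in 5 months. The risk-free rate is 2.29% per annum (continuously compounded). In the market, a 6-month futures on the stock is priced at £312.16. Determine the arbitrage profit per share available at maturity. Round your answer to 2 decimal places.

£2.14 per share

PV(dividends) I = 3.35·e^(−0.0229·1/12) + 1.52·e^(−0.0229·3/12) + 7.56·e^(−0.0229·5/12) = 12.3431
Fair futures F* = (S − I)·e^(rT) = (323.06 − 12.3431)·e^0.011450 = 310.7169 × 1.011516 = 314.2951
Market £312.16 < fair 314.2951: forward underpriced → reverse cash-and-carry (short the stock, invest proceeds at r, pay the dividends, go long the forward).
Profit at T = |F_mkt − F*| = |312.16 − 314.2951| = £2.14 per share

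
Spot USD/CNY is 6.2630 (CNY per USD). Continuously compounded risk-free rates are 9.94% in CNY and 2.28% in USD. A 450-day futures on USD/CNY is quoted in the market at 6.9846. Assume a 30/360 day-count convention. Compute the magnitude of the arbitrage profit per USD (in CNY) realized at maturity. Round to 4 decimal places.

0.0923 per USD (in CNY)

Fair futures: F* = S·e^(carry·T), with carry = (r_CNY − r_USD) = 0.0994 − 0.0228 = 0.0766
F* = 6.2630 · e^(0.0766 × 450/360) = 6.2630 · e^0.095750 = 6.2630 × 1.100484 = 6.8923
Market 6.9846 > fair 6.8923: forward overpriced → cash-and-carry (buy spot, short the forward).
At maturity, profit = |F_mkt − F*| = |6.9846 − 6.8923| = 0.0923 per USD (in CNY)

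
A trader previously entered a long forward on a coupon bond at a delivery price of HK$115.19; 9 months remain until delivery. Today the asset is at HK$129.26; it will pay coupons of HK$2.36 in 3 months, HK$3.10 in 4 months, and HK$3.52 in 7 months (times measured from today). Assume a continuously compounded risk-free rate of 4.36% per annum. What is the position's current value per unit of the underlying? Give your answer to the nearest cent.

PV(remaining coupons) I = 2.36·e^(−0.0436·3/12) + 3.10·e^(−0.0436·4/12) + 3.52·e^(−0.0436·7/12) = 8.8213
Current forward F = (S − I)·e^(rT) = (129.26 − 8.8213)·e^(0.0436·9/12) = 120.4387 × 1.033241 = 124.4422
Value (long) = (F − K)·e^(−rT) = (124.4422 − 115.19) × 0.967829 = 8.9545
Value = HK$8.95

HK$8.95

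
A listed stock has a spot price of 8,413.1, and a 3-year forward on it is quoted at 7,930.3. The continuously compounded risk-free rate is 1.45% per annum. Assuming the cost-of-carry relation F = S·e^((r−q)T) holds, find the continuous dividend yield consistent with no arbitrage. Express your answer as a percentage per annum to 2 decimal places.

3.42%

From F = S·e^((r−q)T): (r − q) = ln(F/S)/T
ln(7930.3/8413.1) = ln(0.942613) = -0.059099
(r − q) = -0.059099 / (3) = -0.019700
q = r − ln(F/S)/T = 0.0145 + 0.019700 = 0.034200
q = 3.42%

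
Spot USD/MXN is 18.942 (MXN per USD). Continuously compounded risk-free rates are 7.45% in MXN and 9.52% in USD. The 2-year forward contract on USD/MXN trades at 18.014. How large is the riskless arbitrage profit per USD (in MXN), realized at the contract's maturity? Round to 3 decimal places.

Fair forward: F* = S·e^(carry·T), with carry = (r_MXN − r_USD) = 0.0745 − 0.0952 = -0.0207
F* = 18.942 · e^(-0.0207 × 2) = 18.942 · e^-0.041400 = 18.942 × 0.959445 = 18.1738
Market 18.014 < fair 18.1738: forward underpriced → reverse cash-and-carry (short spot, go long the forward).
At maturity, profit = |F_mkt − F*| = |18.014 − 18.1738| = 0.160 per USD (in MXN)

0.160 per USD (in MXN)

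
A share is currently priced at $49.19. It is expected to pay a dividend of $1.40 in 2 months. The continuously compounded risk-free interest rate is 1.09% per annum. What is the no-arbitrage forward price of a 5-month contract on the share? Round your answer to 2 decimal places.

$48.01

PV(dividends) I = 1.40·e^(−0.0109·2/12)
I = 1.3975
F = (S − I)·e^(rT) = (49.19 − 1.3975) · e^(0.0109·5/12)
= 47.7925 · e^0.004542 = 47.7925 × 1.004552 = $48.01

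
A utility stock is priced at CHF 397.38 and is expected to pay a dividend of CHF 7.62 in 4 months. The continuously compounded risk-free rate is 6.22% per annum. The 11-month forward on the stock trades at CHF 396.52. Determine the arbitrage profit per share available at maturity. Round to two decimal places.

CHF 16.27 per share

PV(dividends) I = 7.62·e^(−0.0622·4/12) = 7.4636
Fair forward F* = (S − I)·e^(rT) = (397.38 − 7.4636)·e^0.057017 = 389.9164 × 1.058674 = 412.7944
Market CHF 396.52 < fair 412.7944: forward underpriced → reverse cash-and-carry (short the stock, invest proceeds at r, pay the dividends, go long the forward).
Profit at T = |F_mkt − F*| = |396.52 − 412.7944| = CHF 16.27 per share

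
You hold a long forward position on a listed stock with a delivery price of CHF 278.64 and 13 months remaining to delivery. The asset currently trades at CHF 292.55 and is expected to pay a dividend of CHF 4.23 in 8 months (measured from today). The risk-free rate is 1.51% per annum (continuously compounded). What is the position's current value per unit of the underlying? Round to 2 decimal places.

CHF 14.24

PV(remaining dividends) I = 4.23·e^(−0.0151·8/12) = 4.1876
Current forward F = (S − I)·e^(rT) = (292.55 − 4.1876)·e^(0.0151·13/12) = 288.3624 × 1.016493 = 293.1184
Value (long) = (F − K)·e^(−rT) = (293.1184 − 278.64) × 0.983775 = 14.2435
Value = CHF 14.24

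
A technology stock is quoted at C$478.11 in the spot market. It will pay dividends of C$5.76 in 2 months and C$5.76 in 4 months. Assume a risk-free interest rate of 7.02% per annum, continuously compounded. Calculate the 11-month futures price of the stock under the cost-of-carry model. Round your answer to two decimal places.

PV(dividends) I = 5.76·e^(−0.0702·2/12) + 5.76·e^(−0.0702·4/12)
I = 5.6930 + 5.6268 = 11.3198
F = (S − I)·e^(rT) = (478.11 − 11.3198) · e^(0.0702·11/12)
= 466.7902 · e^0.064350 = 466.7902 × 1.066466 = C$497.82

C$497.82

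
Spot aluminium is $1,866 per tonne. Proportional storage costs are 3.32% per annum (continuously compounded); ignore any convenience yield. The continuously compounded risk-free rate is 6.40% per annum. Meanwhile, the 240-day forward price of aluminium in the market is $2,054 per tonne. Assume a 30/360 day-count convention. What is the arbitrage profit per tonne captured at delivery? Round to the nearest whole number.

$63 per tonne

Fair forward: F* = S·e^(carry·T), with carry = (r + u) = 0.0640 + 0.0332 = 0.0972
F* = 1866 · e^(0.0972 × 240/360) = 1866 · e^0.064800 = 1866 × 1.066946 = $1990.9212
Market $2054 > fair $1990.9212: forward overpriced → cash-and-carry (buy spot, short the forward).
At maturity, profit = |F_mkt − F*| = |2054 − 1990.9212| = $63 per tonne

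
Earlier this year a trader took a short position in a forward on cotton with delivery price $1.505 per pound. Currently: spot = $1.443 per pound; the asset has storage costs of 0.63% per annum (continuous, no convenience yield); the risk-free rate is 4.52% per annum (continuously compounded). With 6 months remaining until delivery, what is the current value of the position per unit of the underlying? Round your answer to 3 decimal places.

Current fair forward for the remaining 6 months: F = S·e^((r + u)·T), (r + u) = 0.0452 + 0.0063 = 0.0515
F = 1.443 · e^(0.0515 × 6/12) = 1.443 × 1.026084 = 1.4806
Value of long forward = (F − K)·e^(−rT) = (1.4806 − 1.505) · e^(−0.0452·6/12)
= -0.0244 × 0.977653 = -0.024
Short position value = −(long value) = $0.024

$0.024 per pound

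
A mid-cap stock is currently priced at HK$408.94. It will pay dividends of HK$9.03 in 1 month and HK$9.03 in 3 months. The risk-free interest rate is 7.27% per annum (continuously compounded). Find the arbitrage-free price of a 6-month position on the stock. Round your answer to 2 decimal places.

PV(dividends) I = 9.03·e^(−0.0727·1/12) + 9.03·e^(−0.0727·3/12)
I = 8.9755 + 8.8674 = 17.8429
F = (S − I)·e^(rT) = (408.94 − 17.8429) · e^(0.0727·6/12)
= 391.0971 · e^0.036350 = 391.0971 × 1.037019 = HK$405.58

HK$405.58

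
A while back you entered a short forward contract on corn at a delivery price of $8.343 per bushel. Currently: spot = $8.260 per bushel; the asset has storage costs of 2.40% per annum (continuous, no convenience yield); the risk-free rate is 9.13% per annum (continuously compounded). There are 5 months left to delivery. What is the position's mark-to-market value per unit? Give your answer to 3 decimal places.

Current fair forward for the remaining 5 months: F = S·e^((r + u)·T), (r + u) = 0.0913 + 0.0240 = 0.1153
F = 8.260 · e^(0.1153 × 5/12) = 8.260 × 1.049214 = 8.6665
Value of long forward = (F − K)·e^(−rT) = (8.6665 − 8.343) · e^(−0.0913·5/12)
= 0.3235 × 0.962673 = 0.311
Short position value = −(long value) = -$0.311

-$0.311 per bushel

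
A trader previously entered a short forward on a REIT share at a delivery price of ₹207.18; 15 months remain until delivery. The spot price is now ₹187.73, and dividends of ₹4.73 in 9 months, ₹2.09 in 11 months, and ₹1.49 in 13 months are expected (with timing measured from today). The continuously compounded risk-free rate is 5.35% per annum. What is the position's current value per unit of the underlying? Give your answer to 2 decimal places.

PV(remaining dividends) I = 4.73·e^(−0.0535·9/12) + 2.09·e^(−0.0535·11/12) + 1.49·e^(−0.0535·13/12) = 7.9400
Current forward F = (S − I)·e^(rT) = (187.73 − 7.9400)·e^(0.0535·15/12) = 179.7900 × 1.069162 = 192.2246
Value (long) = (F − K)·e^(−rT) = (192.2246 − 207.18) × 0.935312 = -13.9880
Short position value = −(long value) = ₹13.99

₹13.99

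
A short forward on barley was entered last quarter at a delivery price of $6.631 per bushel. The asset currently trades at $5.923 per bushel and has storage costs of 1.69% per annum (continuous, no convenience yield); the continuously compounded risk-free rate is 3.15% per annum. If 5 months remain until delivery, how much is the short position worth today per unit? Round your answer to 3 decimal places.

$0.580 per bushel

Current fair forward for the remaining 5 months: F = S·e^((r + u)·T), (r + u) = 0.0315 + 0.0169 = 0.0484
F = 5.923 · e^(0.0484 × 5/12) = 5.923 × 1.020371 = 6.0437
Value of long forward = (F − K)·e^(−rT) = (6.0437 − 6.631) · e^(−0.0315·5/12)
= -0.5873 × 0.986961 = -0.580
Short position value = −(long value) = $0.580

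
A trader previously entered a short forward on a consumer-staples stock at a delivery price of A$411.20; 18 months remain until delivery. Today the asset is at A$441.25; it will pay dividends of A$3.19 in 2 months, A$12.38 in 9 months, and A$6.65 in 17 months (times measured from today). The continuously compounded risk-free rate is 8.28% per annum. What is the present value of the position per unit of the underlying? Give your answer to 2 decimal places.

PV(remaining dividends) I = 3.19·e^(−0.0828·2/12) + 12.38·e^(−0.0828·9/12) + 6.65·e^(−0.0828·17/12) = 20.6948
Current forward F = (S − I)·e^(rT) = (441.25 − 20.6948)·e^(0.0828·18/12) = 420.5552 × 1.132242 = 476.1703
Value (long) = (F − K)·e^(−rT) = (476.1703 − 411.20) × 0.883203 = 57.3820
Short position value = −(long value) = -A$57.38

-A$57.38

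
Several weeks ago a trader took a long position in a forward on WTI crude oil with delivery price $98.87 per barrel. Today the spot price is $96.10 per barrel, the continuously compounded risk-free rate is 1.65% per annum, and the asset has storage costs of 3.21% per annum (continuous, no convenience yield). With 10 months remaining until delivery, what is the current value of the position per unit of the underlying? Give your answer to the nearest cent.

Current fair forward for the remaining 10 months: F = S·e^((r + u)·T), (r + u) = 0.0165 + 0.0321 = 0.0486
F = 96.10 · e^(0.0486 × 10/12) = 96.10 × 1.041331 = 100.0719
Value of long forward = (F − K)·e^(−rT) = (100.0719 − 98.87) · e^(−0.0165·10/12)
= 1.2019 × 0.986344 = 1.19

$1.19 per barrel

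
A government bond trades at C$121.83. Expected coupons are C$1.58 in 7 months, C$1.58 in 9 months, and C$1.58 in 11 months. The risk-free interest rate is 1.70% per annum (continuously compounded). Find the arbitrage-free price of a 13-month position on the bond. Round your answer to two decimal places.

C$119.33

PV(coupons) I = 1.58·e^(−0.0170·7/12) + 1.58·e^(−0.0170·9/12) + 1.58·e^(−0.0170·11/12)
I = 1.5644 + 1.5600 + 1.5556 = 4.6800
F = (S − I)·e^(rT) = (121.83 − 4.6800) · e^(0.0170·13/12)
= 117.1500 · e^0.018417 = 117.1500 × 1.018588 = C$119.33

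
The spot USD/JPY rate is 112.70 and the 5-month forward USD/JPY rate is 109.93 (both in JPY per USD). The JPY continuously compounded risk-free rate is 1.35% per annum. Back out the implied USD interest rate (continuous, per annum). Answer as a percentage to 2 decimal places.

7.32%

F = S·e^((r_JPY − r_USD)T) ⇒ r_USD = r_JPY − ln(F/S)/T
ln(109.93/112.70) = -0.024886; /(5/12) = -0.059726
r_USD = 0.0135 + 0.059726 = 0.073226
r_USD = 7.32%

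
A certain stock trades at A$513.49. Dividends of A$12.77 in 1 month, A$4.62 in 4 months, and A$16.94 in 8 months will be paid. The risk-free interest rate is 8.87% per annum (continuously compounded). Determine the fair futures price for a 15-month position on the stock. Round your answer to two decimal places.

A$536.69

PV(dividends) I = 12.77·e^(−0.0887·1/12) + 4.62·e^(−0.0887·4/12) + 16.94·e^(−0.0887·8/12)
I = 12.6760 + 4.4854 + 15.9673 = 33.1287
F = (S − I)·e^(rT) = (513.49 − 33.1287) · e^(0.0887·15/12)
= 480.3613 · e^0.110875 = 480.3613 × 1.117255 = A$536.69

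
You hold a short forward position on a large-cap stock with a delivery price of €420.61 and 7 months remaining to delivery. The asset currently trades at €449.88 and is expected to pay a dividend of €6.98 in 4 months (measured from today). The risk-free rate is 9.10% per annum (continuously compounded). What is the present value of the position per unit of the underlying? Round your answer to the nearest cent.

PV(remaining dividends) I = 6.98·e^(−0.0910·4/12) = 6.7715
Current forward F = (S − I)·e^(rT) = (449.88 − 6.7715)·e^(0.0910·7/12) = 443.1085 × 1.054518 = 467.2659
Value (long) = (F − K)·e^(−rT) = (467.2659 − 420.61) × 0.948301 = 44.2438
Short position value = −(long value) = -€44.24

-€44.24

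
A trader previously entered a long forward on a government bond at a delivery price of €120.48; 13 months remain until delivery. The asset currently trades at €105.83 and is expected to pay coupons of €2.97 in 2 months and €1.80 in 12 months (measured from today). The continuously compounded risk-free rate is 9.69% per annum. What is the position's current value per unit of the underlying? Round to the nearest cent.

PV(remaining coupons) I = 2.97·e^(−0.0969·2/12) + 1.80·e^(−0.0969·12/12) = 4.5562
Current forward F = (S − I)·e^(rT) = (105.83 − 4.5562)·e^(0.0969·13/12) = 101.2738 × 1.110683 = 112.4831
Value (long) = (F − K)·e^(−rT) = (112.4831 − 120.48) × 0.900347 = -7.2000
Value = -€7.20

-€7.20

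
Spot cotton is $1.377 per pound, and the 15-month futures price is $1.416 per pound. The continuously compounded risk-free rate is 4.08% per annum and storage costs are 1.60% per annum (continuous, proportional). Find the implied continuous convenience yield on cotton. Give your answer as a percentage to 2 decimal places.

3.45%

F = S·e^((r+u−y)T) ⇒ (r+u−y) = ln(F/S)/T
ln(1.416/1.377) = 0.027929; /T ⇒ 0.022343
y = r + u − ln(F/S)/T = 0.0408 + 0.0160 − 0.022343 = 0.034457
y = 3.45%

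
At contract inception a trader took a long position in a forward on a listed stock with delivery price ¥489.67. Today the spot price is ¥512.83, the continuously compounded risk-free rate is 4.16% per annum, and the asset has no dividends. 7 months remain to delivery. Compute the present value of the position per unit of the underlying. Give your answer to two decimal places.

Current fair forward for the remaining 7 months: F = S·e^(r·T), r = 0.0416
F = 512.83 · e^(0.0416 × 7/12) = 512.83 × 1.024563 = 525.4266
Value of long forward = (F − K)·e^(−rT) = (525.4266 − 489.67) · e^(−0.0416·7/12)
= 35.7566 × 0.976025 = 34.90

¥34.90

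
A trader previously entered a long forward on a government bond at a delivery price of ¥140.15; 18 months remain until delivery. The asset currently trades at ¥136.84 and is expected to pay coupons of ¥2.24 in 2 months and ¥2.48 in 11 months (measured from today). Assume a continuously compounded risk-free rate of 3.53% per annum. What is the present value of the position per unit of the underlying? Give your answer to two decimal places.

PV(remaining coupons) I = 2.24·e^(−0.0353·2/12) + 2.48·e^(−0.0353·11/12) = 4.6279
Current forward F = (S − I)·e^(rT) = (136.84 − 4.6279)·e^(0.0353·18/12) = 132.2121 × 1.054377 = 139.4014
Value (long) = (F − K)·e^(−rT) = (139.4014 − 140.15) × 0.948427 = -0.7100
Value = -¥0.71

-¥0.71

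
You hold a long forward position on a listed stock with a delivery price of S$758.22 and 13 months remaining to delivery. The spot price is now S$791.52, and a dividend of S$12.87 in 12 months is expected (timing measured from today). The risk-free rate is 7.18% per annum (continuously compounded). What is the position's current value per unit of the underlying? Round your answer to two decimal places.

S$78.06

PV(remaining dividends) I = 12.87·e^(−0.0718·12/12) = 11.9783
Current forward F = (S − I)·e^(rT) = (791.52 − 11.9783)·e^(0.0718·13/12) = 779.5417 × 1.080888 = 842.5973
Value (long) = (F − K)·e^(−rT) = (842.5973 − 758.22) × 0.925165 = 78.0629
Value = S$78.06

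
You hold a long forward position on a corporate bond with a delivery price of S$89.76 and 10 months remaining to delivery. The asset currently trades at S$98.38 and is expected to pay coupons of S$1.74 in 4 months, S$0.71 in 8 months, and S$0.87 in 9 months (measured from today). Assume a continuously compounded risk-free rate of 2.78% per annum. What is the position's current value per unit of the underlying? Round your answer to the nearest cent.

S$7.40

PV(remaining coupons) I = 1.74·e^(−0.0278·4/12) + 0.71·e^(−0.0278·8/12) + 0.87·e^(−0.0278·9/12) = 3.2730
Current forward F = (S − I)·e^(rT) = (98.38 − 3.2730)·e^(0.0278·10/12) = 95.1070 × 1.023437 = 97.3360
Value (long) = (F − K)·e^(−rT) = (97.3360 − 89.76) × 0.977100 = 7.4025
Value = S$7.40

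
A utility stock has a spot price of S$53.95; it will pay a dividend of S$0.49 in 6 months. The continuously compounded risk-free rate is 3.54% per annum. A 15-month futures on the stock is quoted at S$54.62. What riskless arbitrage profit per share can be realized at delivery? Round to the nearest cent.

PV(dividends) I = 0.49·e^(−0.0354·6/12) = 0.4814
Fair futures F* = (S − I)·e^(rT) = (53.95 − 0.4814)·e^0.044250 = 53.4686 × 1.045244 = 55.8877
Market S$54.62 < fair 55.8877: forward underpriced → reverse cash-and-carry (short the stock, invest proceeds at r, pay the dividends, go long the forward).
Profit at T = |F_mkt − F*| = |54.62 − 55.8877| = S$1.27 per share

S$1.27 per share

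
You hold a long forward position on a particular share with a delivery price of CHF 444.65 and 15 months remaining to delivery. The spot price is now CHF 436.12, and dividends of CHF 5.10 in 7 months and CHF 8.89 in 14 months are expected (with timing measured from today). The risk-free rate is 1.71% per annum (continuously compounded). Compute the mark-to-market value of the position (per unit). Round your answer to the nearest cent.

PV(remaining dividends) I = 5.10·e^(−0.0171·7/12) + 8.89·e^(−0.0171·14/12) = 13.7638
Current forward F = (S − I)·e^(rT) = (436.12 − 13.7638)·e^(0.0171·15/12) = 422.3562 × 1.021605 = 431.4812
Value (long) = (F − K)·e^(−rT) = (431.4812 − 444.65) × 0.978852 = -12.8903
Value = -CHF 12.89

-CHF 12.89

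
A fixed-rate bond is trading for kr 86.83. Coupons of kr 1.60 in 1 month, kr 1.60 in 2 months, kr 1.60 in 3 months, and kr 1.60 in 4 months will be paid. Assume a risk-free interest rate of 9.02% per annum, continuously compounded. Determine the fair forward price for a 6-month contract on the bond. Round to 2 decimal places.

kr 84.26

PV(coupons) I = 1.60·e^(−0.0902·1/12) + 1.60·e^(−0.0902·2/12) + 1.60·e^(−0.0902·3/12) + 1.60·e^(−0.0902·4/12)
I = 1.5880 + 1.5761 + 1.5643 + 1.5526 = 6.2810
F = (S − I)·e^(rT) = (86.83 − 6.2810) · e^(0.0902·6/12)
= 80.5490 · e^0.045100 = 80.5490 × 1.046132 = kr 84.26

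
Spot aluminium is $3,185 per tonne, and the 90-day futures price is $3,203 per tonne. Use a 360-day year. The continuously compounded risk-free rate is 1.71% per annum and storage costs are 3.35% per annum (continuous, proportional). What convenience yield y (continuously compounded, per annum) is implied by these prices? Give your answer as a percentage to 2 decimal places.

2.81%

F = S·e^((r+u−y)T) ⇒ (r+u−y) = ln(F/S)/T
ln(3203/3185) = 0.005636; /T ⇒ 0.022544
y = r + u − ln(F/S)/T = 0.0171 + 0.0335 − 0.022544 = 0.028056
y = 2.81%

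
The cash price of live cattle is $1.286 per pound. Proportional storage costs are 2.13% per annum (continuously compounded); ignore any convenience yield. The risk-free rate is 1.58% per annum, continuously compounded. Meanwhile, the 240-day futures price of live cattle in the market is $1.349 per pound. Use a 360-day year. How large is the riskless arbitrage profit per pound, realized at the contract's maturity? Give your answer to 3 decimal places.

$0.031 per pound

Fair futures: F* = S·e^(carry·T), with carry = (r + u) = 0.0158 + 0.0213 = 0.0371
F* = 1.286 · e^(0.0371 × 240/360) = 1.286 · e^0.024733 = 1.286 × 1.025041 = $1.3182
Market $1.349 > fair $1.3182: forward overpriced → cash-and-carry (buy spot, short the forward).
At maturity, profit = |F_mkt − F*| = |1.349 − 1.3182| = $0.031 per pound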